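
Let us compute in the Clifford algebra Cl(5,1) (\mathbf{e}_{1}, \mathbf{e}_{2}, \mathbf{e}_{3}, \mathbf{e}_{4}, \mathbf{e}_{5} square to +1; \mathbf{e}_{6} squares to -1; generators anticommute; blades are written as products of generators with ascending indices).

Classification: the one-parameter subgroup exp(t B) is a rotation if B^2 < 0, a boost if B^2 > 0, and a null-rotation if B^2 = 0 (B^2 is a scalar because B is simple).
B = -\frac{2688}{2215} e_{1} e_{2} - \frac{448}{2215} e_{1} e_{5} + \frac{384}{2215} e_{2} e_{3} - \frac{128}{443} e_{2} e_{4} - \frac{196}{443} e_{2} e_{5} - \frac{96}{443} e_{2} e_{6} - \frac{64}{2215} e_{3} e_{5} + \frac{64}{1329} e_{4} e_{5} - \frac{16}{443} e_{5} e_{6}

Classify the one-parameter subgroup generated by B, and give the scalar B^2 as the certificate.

B^2 term by term: the squares give (-\frac{2688}{2215})^2*(e_{1} e_{2})^2 + (-\frac{448}{2215})^2*(e_{1} e_{5})^2 + (\frac{384}{2215})^2*(e_{2} e_{3})^2 + (-\frac{128}{443})^2*(e_{2} e_{4})^2 + (-\frac{196}{443})^2*(e_{2} e_{5})^2 + (-\frac{96}{443})^2*(e_{2} e_{6})^2 + (-\frac{64}{2215})^2*(e_{3} e_{5})^2 + (\frac{64}{1329})^2*(e_{4} e_{5})^2 + (-\frac{16}{443})^2*(e_{5} e_{6})^2 = \frac{7225344}{4906225}*(-1) + \frac{200704}{4906225}*(-1) + \frac{147456}{4906225}*(-1) + \frac{16384}{196249}*(-1) + \frac{38416}{196249}*(-1) + \frac{9216}{196249}*(+1) + \frac{4096}{4906225}*(-1) + \frac{4096}{1766241}*(-1) + \frac{256}{196249}*(+1) = -\frac{16}{9} (each basis 2-blade squares to minus the product of its generators' squares); cross terms between blades sharing an index anticommute and cancel; the commuting (index-disjoint) pairs give grade-4 terms 2*c*c'*(blade product), which cancel blade by blade — e_{1} e_{2} e_{3} e_{5}: \frac{344064}{4906225} - \frac{344064}{4906225} = 0; e_{1} e_{2} e_{4} e_{5}: -\frac{114688}{981245} + \frac{114688}{981245} = 0; e_{1} e_{2} e_{5} e_{6}: \frac{86016}{981245} - \frac{86016}{981245} = 0; e_{2} e_{3} e_{4} e_{5}: \frac{16384}{981245} - \frac{16384}{981245} = 0; e_{2} e_{3} e_{5} e_{6}: -\frac{12288}{981245} + \frac{12288}{981245} = 0; e_{2} e_{4} e_{5} e_{6}: \frac{4096}{196249} - \frac{4096}{196249} = 0 — confirming B is simple. So B^2 = -\frac{16}{9}.
Answer: rotation, certificate B^2 = -\frac{16}{9}. One invariant decides it: the square -\frac{16}{9} survives every conjugation, and its sign is exactly the classification.


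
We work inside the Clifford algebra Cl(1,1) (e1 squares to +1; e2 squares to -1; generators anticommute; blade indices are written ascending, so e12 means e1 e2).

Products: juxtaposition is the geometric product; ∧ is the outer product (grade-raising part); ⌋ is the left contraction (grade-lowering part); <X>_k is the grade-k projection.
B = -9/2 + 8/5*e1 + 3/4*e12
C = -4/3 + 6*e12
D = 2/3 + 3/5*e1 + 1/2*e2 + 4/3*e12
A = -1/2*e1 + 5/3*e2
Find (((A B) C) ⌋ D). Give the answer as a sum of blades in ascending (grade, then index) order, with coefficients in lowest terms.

step 1: -4/5 + 7/2*e1 - 63/8*e2 - 8/3*e12
step 2: -224/15 - 623/12*e1 + 63/2*e2 - 56/45*e12
step 3: -15799/270 + 826/25*e1 - 3451/45*e2 - 896/45*e12
Answer: -15799/270 + 826/25*e1 - 3451/45*e2 - 896/45*e12


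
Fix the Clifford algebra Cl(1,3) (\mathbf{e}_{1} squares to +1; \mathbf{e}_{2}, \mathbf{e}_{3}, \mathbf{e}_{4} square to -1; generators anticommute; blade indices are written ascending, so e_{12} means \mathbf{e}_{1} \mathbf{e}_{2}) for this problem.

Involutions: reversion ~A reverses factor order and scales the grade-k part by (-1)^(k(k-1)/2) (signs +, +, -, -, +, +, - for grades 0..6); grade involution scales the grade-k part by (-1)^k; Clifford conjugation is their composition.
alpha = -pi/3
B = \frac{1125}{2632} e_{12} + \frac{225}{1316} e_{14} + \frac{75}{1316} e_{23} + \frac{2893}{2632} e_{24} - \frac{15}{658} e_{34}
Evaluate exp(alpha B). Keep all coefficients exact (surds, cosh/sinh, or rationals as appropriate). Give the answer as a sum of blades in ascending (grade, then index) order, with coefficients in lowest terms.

B^2 term by term: the squares give (\frac{1125}{2632})^2*(e_{12})^2 + (\frac{225}{1316})^2*(e_{14})^2 + (\frac{75}{1316})^2*(e_{23})^2 + (\frac{2893}{2632})^2*(e_{24})^2 + (-\frac{15}{658})^2*(e_{34})^2 = \frac{1265625}{6927424}*(+1) + \frac{50625}{1731856}*(+1) + \frac{5625}{1731856}*(-1) + \frac{8369449}{6927424}*(-1) + \frac{225}{432964}*(-1) = -1 (each basis 2-blade squares to minus the product of its generators' squares); cross terms between blades sharing an index anticommute and cancel; the commuting (index-disjoint) pairs give grade-4 terms 2*c*c'*(blade product), which cancel blade by blade — e_{1234}: -\frac{16875}{865928} + \frac{16875}{865928} = 0 — confirming B is simple. So B^2 = -1.
B^2 = -1 — the series telescopes trigonometrically here: l = 1, alpha*l = - \frac{\pi}{3}, so exp(alpha B) = cos(- \frac{\pi}{3}) + (sin(- \frac{\pi}{3})/1)*B = \frac{1}{2} + (- \frac{\sqrt{3}}{2})*B.
Answer: \frac{1}{2} - \frac{1125 \sqrt{3}}{5264} e_{12} - \frac{225 \sqrt{3}}{2632} e_{14} - \frac{75 \sqrt{3}}{2632} e_{23} - \frac{2893 \sqrt{3}}{5264} e_{24} + \frac{15 \sqrt{3}}{1316} e_{34}


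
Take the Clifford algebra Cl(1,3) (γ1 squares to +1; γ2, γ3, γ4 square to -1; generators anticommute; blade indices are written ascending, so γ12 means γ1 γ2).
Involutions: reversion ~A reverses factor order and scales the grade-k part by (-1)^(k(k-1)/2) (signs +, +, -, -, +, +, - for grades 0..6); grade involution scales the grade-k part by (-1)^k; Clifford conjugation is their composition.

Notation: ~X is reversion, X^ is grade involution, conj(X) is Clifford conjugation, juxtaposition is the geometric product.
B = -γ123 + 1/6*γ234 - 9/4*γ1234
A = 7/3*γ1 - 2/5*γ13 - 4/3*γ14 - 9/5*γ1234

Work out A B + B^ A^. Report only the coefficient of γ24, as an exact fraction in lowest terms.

first term: -81/20 - 3/10*γ1 - 2/5*γ2 + 9/5*γ4 + 2/3*γ23 - 9/10*γ24 + 2/9*γ123 - 1/15*γ124 - 79/12*γ234 + 7/18*γ1234
second term: -81/20 - 3/10*γ1 + 2/5*γ2 + 9/5*γ4 + 2/3*γ23 - 9/10*γ24 + 2/9*γ123 - 1/15*γ124 - 79/12*γ234 - 7/18*γ1234
Answer: -9/5


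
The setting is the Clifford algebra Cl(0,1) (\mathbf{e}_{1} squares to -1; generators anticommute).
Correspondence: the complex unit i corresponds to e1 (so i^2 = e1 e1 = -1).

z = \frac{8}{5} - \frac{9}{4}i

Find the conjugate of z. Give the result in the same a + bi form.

In blades: z = \frac{8}{5} - \frac{9}{4} e_{1}.
Conjugation here is Clifford conjugation: the scalar is fixed and the grade-1 and grade-2 blades all flip sign, giving \frac{8}{5} + \frac{9}{4} e_{1}; translating back:
Answer: \frac{8}{5} + \frac{9}{4}i


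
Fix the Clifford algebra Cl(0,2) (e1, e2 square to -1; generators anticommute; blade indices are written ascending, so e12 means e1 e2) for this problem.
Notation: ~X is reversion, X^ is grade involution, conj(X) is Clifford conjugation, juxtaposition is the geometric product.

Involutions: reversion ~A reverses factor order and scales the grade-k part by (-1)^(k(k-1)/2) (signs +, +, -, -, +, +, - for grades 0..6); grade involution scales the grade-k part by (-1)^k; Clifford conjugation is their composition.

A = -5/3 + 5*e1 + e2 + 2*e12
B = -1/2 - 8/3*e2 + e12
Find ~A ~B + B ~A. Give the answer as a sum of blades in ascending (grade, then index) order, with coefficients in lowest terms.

first term: 3/2 - 53/6*e1 + 161/18*e2 - 32/3*e12
second term: 11/2 + 11/6*e1 + 161/18*e2 + 38/3*e12
Answer: 7 - 7*e1 + 161/9*e2 + 2*e12


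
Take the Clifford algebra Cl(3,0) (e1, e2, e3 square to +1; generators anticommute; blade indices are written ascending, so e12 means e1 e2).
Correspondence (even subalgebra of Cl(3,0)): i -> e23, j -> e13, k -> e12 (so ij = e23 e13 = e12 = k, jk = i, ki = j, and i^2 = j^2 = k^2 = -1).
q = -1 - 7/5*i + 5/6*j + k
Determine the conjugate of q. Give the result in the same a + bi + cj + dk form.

In blades: q = -1 + e12 + 5/6*e13 - 7/5*e23.
Quaternion conjugation is reversion on the even subalgebra: the scalar is fixed and every grade-2 blade flips sign, giving -1 - e12 - 5/6*e13 + 7/5*e23; translating back:
Answer: -1 + 7/5*i - 5/6*j - k


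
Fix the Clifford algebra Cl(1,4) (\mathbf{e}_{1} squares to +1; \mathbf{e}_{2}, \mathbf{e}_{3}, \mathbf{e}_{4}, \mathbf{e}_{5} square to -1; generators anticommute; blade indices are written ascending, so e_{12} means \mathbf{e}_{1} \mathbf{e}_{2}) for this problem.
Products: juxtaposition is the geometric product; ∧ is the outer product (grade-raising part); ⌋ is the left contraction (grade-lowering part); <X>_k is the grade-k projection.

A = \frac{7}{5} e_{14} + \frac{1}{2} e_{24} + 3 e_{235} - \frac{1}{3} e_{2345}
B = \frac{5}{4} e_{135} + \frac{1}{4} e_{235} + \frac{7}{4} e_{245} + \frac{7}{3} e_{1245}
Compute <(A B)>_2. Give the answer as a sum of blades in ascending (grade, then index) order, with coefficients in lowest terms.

step 1: \frac{3}{4} + \frac{7}{12} e_{3} - \frac{1}{12} e_{4} - \frac{7}{8} e_{5} + \frac{15}{4} e_{12} + \frac{7}{9} e_{13} - \frac{7}{6} e_{15} - \frac{49}{15} e_{25} - \frac{21}{4} e_{34} - \frac{5}{12} e_{124} + \frac{49}{20} e_{125} + 7 e_{134} + \frac{13}{8} e_{345} - \frac{11}{40} e_{12345}
step 2: \frac{15}{4} e_{12} + \frac{7}{9} e_{13} - \frac{7}{6} e_{15} - \frac{49}{15} e_{25} - \frac{21}{4} e_{34}
Answer: \frac{15}{4} e_{12} + \frac{7}{9} e_{13} - \frac{7}{6} e_{15} - \frac{49}{15} e_{25} - \frac{21}{4} e_{34}


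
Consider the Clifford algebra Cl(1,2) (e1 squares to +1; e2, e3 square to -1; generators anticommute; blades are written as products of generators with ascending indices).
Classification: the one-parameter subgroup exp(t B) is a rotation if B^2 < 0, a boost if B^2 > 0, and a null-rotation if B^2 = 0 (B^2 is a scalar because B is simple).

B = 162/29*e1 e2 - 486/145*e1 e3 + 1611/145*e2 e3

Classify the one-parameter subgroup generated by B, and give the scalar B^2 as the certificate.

B^2 term by term: the squares give (162/29)^2*(e1 e2)^2 + (-486/145)^2*(e1 e3)^2 + (1611/145)^2*(e2 e3)^2 = 26244/841*(+1) + 236196/21025*(+1) + 2595321/21025*(-1) = -81 (each basis 2-blade squares to minus the product of its generators' squares); cross terms between blades sharing an index anticommute and cancel. So B^2 = -81.
Answer: rotation, certificate B^2 = -81. The invariant at work: B^2 = -81 is unchanged by conjugation, hence its sign classifies the subgroup whatever basis B is written in.


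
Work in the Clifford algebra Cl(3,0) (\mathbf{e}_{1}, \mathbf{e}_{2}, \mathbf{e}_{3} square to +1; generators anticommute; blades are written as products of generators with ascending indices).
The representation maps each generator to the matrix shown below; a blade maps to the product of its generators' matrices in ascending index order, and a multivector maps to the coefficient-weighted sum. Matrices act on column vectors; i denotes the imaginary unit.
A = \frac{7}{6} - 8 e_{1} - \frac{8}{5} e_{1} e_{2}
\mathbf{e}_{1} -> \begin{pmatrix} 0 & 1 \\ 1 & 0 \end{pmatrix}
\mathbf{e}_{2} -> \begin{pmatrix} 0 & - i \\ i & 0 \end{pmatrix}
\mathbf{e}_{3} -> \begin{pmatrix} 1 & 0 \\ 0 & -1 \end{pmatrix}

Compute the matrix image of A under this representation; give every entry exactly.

Bivector images (products of the table entries): rho(e_{1} e_{2}) = rho(\mathbf{e}_{1})rho(\mathbf{e}_{2}) = \begin{pmatrix} i & 0 \\ 0 & - i \end{pmatrix}.
M = (\frac{7}{6})*1 + (-8)*rho(e_{1}) + (-\frac{8}{5})*rho(e_{1} e_{2}), summed entrywise (1 is the identity matrix):
Answer: \begin{pmatrix} \frac{7}{6} - \frac{8 i}{5} & -8 \\ -8 & \frac{7}{6} + \frac{8 i}{5} \end{pmatrix}


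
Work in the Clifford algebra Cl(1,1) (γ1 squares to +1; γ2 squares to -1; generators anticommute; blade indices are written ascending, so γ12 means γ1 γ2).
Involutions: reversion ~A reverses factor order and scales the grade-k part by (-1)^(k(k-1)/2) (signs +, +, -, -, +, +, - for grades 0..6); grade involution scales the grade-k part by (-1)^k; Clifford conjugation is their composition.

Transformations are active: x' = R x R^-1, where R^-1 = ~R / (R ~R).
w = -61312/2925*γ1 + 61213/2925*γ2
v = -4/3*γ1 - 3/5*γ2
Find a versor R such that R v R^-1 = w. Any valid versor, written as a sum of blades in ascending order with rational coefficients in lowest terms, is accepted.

Construction: equal norms (both 319/225) license R = v + w = -65212/2925*γ1 + 59458/2925*γ2 — nothing changes along that direction, while (v - w)/2 changes sign, so v maps onto w.
Answer: -65212/2925*γ1 + 59458/2925*γ2


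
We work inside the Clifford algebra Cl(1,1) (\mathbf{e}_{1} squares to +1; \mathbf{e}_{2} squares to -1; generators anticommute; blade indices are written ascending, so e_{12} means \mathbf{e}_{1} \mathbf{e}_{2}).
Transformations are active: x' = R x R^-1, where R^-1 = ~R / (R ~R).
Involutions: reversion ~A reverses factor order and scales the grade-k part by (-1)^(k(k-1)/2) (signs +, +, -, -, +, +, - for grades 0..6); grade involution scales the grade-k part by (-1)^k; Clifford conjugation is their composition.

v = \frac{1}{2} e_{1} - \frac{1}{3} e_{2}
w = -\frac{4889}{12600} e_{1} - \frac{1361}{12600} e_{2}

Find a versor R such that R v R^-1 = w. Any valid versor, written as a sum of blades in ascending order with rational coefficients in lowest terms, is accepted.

Here q(v) = q(w) = \frac{5}{36}; the classical choice R = v + w = \frac{1411}{12600} e_{1} - \frac{5561}{12600} e_{2} then realises v -> w under the sandwich.
Answer: \frac{1411}{12600} e_{1} - \frac{5561}{12600} e_{2}


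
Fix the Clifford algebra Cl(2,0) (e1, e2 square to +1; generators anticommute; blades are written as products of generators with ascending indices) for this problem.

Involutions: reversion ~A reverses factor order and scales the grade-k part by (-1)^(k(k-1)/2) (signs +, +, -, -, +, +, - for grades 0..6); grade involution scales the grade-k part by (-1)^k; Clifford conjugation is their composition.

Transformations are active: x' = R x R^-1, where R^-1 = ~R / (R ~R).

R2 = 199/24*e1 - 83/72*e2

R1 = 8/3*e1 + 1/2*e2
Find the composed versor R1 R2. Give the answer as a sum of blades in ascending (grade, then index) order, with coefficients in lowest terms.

Distribute over the terms of R1 (each basis-blade product reordered to ascending indices, repeated generators contracted through their squares):
(8/3*e1) R2 = 199/9 - 83/27*e1 e2
(1/2*e2) R2 = -83/144 - 199/48*e1 e2
Summing the partial products and collecting blades:
Answer: 3101/144 - 3119/432*e1 e2


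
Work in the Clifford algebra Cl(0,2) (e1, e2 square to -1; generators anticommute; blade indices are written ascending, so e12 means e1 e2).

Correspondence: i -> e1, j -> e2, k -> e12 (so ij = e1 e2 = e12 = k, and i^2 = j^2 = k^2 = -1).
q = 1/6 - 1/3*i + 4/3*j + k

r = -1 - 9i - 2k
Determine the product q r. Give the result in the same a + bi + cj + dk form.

In blades: q = 1/6 - 1/3*e1 + 4/3*e2 + e12, r = -1 - 9*e1 - 2*e12.
Distribute q over r term by term (generator squares from the signature, products reordered to ascending indices): (1/6)*r = -1/6 - 3/2*e1 - 1/3*e12; (-1/3*e1)*r = -3 + 1/3*e1 - 2/3*e2; (4/3*e2)*r = -8/3*e1 - 4/3*e2 + 12*e12; (e12)*r = 2 - 9*e2 - e12.
Sum: -7/6 - 23/6*e1 - 11*e2 + 32/3*e12; translating back through the correspondence:
Answer: -7/6 - 23/6*i - 11j + 32/3*k


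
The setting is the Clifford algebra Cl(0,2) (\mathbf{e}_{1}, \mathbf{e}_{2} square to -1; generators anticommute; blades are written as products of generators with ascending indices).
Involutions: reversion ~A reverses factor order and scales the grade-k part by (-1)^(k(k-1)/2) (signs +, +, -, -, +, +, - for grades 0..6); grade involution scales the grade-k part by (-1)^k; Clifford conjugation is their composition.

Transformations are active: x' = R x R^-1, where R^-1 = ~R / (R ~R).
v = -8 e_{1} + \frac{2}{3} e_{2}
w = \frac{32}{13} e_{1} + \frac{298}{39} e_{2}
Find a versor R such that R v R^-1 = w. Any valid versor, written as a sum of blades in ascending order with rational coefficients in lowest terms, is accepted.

Here q(v) = q(w) = -\frac{580}{9}; the classical choice R = v + w = -\frac{72}{13} e_{1} + \frac{108}{13} e_{2} then realises v -> w under the sandwich.
Answer: -\frac{72}{13} e_{1} + \frac{108}{13} e_{2}


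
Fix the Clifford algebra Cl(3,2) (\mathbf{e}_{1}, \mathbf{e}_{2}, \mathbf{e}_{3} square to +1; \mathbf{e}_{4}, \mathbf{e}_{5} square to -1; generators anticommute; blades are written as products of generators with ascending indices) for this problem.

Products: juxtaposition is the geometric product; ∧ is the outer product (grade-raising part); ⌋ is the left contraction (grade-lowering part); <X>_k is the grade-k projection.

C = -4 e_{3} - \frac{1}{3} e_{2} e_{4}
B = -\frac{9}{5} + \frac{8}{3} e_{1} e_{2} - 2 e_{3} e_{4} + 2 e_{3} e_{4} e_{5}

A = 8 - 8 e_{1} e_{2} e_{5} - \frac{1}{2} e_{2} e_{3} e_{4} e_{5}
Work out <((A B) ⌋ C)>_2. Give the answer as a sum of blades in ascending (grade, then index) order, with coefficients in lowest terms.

step 1: -\frac{72}{5} + e_{2} + \frac{64}{3} e_{5} + \frac{64}{3} e_{1} e_{2} + e_{2} e_{5} - 16 e_{3} e_{4} + \frac{72}{5} e_{1} e_{2} e_{5} + 16 e_{3} e_{4} e_{5} + 16 e_{1} e_{2} e_{3} e_{4} + \frac{4}{3} e_{1} e_{3} e_{4} e_{5} + \frac{9}{10} e_{2} e_{3} e_{4} e_{5} + 16 e_{1} e_{2} e_{3} e_{4} e_{5}
step 2: \frac{288}{5} e_{3} - \frac{1}{3} e_{4} + \frac{24}{5} e_{2} e_{4}
step 3: \frac{24}{5} e_{2} e_{4}
Answer: \frac{24}{5} e_{2} e_{4}


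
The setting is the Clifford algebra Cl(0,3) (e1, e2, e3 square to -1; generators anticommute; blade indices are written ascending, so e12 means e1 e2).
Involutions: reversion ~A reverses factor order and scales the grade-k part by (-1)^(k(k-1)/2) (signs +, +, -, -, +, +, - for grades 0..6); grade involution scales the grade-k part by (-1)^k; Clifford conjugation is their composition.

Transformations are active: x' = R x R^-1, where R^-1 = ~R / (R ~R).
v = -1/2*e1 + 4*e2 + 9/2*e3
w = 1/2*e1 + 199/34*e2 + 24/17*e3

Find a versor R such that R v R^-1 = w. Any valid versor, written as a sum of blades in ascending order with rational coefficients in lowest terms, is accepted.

Why this works: both vectors square to -73/2, so q(v) = q(w) and R = v + w = 335/34*e2 + 201/34*e3 carries v to w — its own direction survives, the complement (v - w)/2 flips.
Answer: 335/34*e2 + 201/34*e3


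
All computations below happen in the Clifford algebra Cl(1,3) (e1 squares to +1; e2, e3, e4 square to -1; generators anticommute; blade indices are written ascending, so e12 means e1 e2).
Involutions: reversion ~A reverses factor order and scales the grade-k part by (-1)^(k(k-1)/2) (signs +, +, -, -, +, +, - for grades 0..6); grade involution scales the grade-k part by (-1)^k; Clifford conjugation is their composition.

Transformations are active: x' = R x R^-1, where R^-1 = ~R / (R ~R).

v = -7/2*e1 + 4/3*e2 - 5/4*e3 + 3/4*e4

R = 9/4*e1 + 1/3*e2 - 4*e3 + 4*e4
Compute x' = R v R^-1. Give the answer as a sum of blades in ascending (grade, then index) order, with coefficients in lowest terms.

~R = 9/4*e1 + 1/3*e2 - 4*e3 + 4*e4, and R ~R = -3895/144, so R^-1 = ~R / (-3895/144).
R v = -1175/72 + 25/6*e12 - 269/16*e13 + 251/16*e14 + 59/12*e23 - 61/12*e24 + 2*e34
Answer: 9683/1558*e1 - 2176/2337*e2 - 11145/3116*e3 + 12703/3116*e4


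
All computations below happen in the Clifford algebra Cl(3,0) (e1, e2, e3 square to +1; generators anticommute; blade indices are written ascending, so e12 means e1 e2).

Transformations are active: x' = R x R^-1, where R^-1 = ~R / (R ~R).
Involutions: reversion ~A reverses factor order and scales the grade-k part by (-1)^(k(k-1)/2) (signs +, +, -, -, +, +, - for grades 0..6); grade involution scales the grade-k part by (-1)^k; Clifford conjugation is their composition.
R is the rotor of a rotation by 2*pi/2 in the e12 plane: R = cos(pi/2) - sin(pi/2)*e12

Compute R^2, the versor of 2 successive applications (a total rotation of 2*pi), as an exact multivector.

Rotor phase runs at HALF the rotation angle; powers of one rotor simply add phase, so after 2 steps in e12 the phase is 2*pi/2 = pi and R^2 = cos(pi) - sin(pi)*e12.
cos(pi) = -1 and sin(pi) = 0, so R^2 = -1. The total rotation 2*pi is 1 full turn, so every vector returns to itself, yet the rotor is -1, on the OTHER sheet of the double cover (an odd number of 2*pi turns).
Answer: -1


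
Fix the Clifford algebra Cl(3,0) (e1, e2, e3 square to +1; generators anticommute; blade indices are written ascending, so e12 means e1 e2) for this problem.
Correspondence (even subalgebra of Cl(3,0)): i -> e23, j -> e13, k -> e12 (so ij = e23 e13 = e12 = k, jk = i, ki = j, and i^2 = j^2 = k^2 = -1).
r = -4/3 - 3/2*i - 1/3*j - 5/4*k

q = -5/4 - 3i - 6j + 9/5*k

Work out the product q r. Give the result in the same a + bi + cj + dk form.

In blades: q = -5/4 + 9/5*e12 - 6*e13 - 3*e23, r = -4/3 - 5/4*e12 - 1/3*e13 - 3/2*e23.
Distribute q over r term by term (generator squares from the signature, products reordered to ascending indices): (-5/4)*r = 5/3 + 25/16*e12 + 5/12*e13 + 15/8*e23; (9/5*e12)*r = 9/4 - 12/5*e12 - 27/10*e13 + 3/5*e23; (-6*e13)*r = -2 - 9*e12 + 8*e13 + 15/2*e23; (-3*e23)*r = -9/2 + e12 - 15/4*e13 + 4*e23.
Sum: -31/12 - 707/80*e12 + 59/30*e13 + 559/40*e23; translating back through the correspondence:
Answer: -31/12 + 559/40*i + 59/30*j - 707/80*k


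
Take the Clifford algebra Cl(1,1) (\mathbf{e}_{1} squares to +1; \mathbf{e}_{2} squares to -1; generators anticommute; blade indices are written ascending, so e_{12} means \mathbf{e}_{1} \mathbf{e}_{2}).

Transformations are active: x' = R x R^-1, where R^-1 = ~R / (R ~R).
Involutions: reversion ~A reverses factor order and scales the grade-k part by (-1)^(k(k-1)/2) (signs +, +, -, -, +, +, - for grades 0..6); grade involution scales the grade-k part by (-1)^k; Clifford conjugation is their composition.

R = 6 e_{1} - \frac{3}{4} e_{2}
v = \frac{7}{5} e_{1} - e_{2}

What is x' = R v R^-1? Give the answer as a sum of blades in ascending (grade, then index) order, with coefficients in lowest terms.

~R = 6 e_{1} - \frac{3}{4} e_{2}, and R ~R = \frac{567}{16}, so R^-1 = ~R / (\frac{567}{16}).
R v = \frac{153}{20} - \frac{99}{20} e_{12}
Answer: \frac{25}{21} e_{1} + \frac{71}{105} e_{2}


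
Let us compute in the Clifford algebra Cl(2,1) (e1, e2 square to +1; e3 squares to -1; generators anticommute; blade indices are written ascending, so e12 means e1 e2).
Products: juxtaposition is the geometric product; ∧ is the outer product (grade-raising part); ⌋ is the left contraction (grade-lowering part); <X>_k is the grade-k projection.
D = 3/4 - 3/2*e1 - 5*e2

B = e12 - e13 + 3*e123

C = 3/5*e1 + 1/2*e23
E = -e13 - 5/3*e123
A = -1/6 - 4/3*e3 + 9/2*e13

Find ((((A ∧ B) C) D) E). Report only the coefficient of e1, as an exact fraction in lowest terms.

step 1: -1/6*e12 + 1/6*e13 - 11/6*e123
step 2: -11/12*e1 + 1/10*e2 - 1/10*e3 + 1/12*e12 - 1/12*e13 - 11/10*e23
step 3: 7/8 - 53/48*e1 + 1/5*e2 - 57/10*e3 + 1151/240*e12 - 17/80*e13 - 53/40*e23 + 37/30*e123
step 4: -1327/720 + 949/120*e1 + 211/240*e2 + 655/72*e3 - 433/40*e12 - 13/24*e13 + 2389/360*e23 - 151/120*e123
Answer: 949/120


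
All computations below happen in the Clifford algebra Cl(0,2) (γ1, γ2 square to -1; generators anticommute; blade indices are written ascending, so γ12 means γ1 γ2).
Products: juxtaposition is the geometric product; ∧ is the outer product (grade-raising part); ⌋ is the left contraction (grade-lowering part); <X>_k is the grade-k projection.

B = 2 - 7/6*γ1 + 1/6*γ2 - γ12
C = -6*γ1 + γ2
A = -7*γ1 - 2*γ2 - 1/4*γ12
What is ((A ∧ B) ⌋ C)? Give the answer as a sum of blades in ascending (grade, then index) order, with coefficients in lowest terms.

step 1: -14*γ1 - 4*γ2 - 4*γ12
step 2: -80
Answer: -80


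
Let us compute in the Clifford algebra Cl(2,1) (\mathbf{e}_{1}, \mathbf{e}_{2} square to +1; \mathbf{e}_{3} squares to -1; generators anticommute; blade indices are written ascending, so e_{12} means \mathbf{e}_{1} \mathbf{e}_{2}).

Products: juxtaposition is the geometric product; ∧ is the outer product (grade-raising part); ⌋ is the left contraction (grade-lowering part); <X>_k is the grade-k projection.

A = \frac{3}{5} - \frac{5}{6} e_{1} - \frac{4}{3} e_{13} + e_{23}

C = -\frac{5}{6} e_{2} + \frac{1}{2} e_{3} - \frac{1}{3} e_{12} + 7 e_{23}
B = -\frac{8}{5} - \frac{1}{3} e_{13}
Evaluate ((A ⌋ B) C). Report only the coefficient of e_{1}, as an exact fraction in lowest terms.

step 1: -\frac{116}{225} + \frac{5}{18} e_{3} - \frac{1}{5} e_{13}
step 2: -\frac{5}{36} + \frac{1}{10} e_{1} + \frac{641}{270} e_{2} - \frac{58}{225} e_{3} - \frac{829}{675} e_{12} - \frac{8939}{2700} e_{23} - \frac{7}{27} e_{123}
Answer: \frac{1}{10}


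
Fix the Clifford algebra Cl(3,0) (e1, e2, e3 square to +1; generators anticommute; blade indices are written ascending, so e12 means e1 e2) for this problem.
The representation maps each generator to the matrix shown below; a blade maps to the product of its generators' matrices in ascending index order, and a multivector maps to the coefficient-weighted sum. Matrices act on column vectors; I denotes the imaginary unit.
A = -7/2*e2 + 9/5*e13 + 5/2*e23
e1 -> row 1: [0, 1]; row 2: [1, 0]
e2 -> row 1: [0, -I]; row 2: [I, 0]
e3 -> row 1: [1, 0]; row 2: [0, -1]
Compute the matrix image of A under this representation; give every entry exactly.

Bivector images (products of the table entries): rho(e13) = rho(e1)rho(e3) = row 1: [0, -1]; row 2: [1, 0]; rho(e23) = rho(e2)rho(e3) = row 1: [0, I]; row 2: [I, 0].
M = (-7/2)*rho(e2) + (9/5)*rho(e13) + (5/2)*rho(e23), summed entrywise:
Answer: row 1: [0, -9/5 + 6*I]; row 2: [9/5 - I, 0]


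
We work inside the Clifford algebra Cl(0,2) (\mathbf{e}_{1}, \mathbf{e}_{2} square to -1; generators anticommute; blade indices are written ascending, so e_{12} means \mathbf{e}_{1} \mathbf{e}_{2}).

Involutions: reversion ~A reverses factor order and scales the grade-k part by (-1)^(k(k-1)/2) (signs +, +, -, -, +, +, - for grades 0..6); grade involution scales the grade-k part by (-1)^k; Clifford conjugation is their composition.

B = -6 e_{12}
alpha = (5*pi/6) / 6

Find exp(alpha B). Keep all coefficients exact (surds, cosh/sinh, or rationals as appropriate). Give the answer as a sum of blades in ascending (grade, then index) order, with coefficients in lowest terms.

B^2 = (-6)^2*(e_{12})^2 = 36*(-1) = -36 (a basis 2-blade squares to minus the product of its generators' squares).
B^2 = -36 — since the square is negative, the closed form is circular: l = 6, alpha*l = \frac{5 \pi}{6}, so exp(alpha B) = cos(\frac{5 \pi}{6}) + (sin(\frac{5 \pi}{6})/6)*B = - \frac{\sqrt{3}}{2} + (\frac{1}{12})*B.
Answer: - \frac{\sqrt{3}}{2} - \frac{1}{2} e_{12}


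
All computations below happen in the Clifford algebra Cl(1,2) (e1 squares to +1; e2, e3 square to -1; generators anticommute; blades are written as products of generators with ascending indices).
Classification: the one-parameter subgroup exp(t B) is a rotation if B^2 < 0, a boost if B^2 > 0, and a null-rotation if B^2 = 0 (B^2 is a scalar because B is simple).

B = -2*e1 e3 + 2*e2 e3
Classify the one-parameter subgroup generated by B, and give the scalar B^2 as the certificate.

B^2 term by term: the squares give (-2)^2*(e1 e3)^2 + (2)^2*(e2 e3)^2 = 4*(+1) + 4*(-1) = 0 (each basis 2-blade squares to minus the product of its generators' squares); cross terms between blades sharing an index anticommute and cancel. So B^2 = 0.
Answer: null-rotation, certificate B^2 = 0. No conjugation can change B^2 = 0; the sign gives the class.


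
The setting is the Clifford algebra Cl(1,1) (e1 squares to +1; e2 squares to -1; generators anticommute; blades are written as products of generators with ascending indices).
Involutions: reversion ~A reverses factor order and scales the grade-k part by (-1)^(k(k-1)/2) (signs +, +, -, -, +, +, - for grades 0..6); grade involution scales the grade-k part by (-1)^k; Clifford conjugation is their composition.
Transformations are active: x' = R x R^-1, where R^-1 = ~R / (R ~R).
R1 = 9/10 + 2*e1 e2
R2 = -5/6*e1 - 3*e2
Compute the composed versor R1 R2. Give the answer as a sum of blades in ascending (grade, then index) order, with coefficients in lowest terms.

Distribute over the terms of R1 (each basis-blade product reordered to ascending indices, repeated generators contracted through their squares):
(9/10) R2 = -3/4*e1 - 27/10*e2
(2*e1 e2) R2 = 6*e1 + 5/3*e2
Summing the partial products and collecting blades:
Answer: 21/4*e1 - 31/30*e2


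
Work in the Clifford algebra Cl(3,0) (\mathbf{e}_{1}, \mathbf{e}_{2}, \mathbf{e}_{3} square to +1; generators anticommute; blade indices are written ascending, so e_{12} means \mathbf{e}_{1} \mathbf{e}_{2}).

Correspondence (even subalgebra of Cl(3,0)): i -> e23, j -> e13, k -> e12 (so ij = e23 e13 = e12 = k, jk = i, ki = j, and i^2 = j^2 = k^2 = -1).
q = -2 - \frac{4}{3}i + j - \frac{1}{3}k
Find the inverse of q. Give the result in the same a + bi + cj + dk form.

In blades: q = -2 - \frac{1}{3} e_{12} + e_{13} - \frac{4}{3} e_{23}.
With qbar = -2 + \frac{1}{3} e_{12} - e_{13} + \frac{4}{3} e_{23} (scalar fixed, mapped units negated), q qbar = \frac{62}{9} (the sum of squared coefficients), so q^-1 = qbar / (\frac{62}{9}) = -\frac{9}{31} + \frac{3}{62} e_{12} - \frac{9}{62} e_{13} + \frac{6}{31} e_{23}; translating back:
Answer: -\frac{9}{31} + \frac{6}{31}i - \frac{9}{62}j + \frac{3}{62}k


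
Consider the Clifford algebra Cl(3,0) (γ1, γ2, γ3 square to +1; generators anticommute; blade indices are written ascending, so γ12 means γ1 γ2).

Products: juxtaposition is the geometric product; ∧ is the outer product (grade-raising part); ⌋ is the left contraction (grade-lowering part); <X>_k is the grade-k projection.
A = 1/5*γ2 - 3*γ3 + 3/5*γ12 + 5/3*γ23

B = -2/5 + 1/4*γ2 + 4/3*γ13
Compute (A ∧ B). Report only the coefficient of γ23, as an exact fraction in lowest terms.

step 1: -2/25*γ2 + 6/5*γ3 - 6/25*γ12 + 1/12*γ23 - 4/15*γ123
Answer: 1/12


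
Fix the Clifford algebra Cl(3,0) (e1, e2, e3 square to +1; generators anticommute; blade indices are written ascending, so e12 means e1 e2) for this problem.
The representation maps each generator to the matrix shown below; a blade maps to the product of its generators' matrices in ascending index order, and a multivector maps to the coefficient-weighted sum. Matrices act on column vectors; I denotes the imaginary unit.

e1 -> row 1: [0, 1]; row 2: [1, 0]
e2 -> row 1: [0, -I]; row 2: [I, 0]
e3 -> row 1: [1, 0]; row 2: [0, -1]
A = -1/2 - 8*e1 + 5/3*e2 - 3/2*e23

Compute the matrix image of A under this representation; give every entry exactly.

Bivector images (products of the table entries): rho(e23) = rho(e2)rho(e3) = row 1: [0, I]; row 2: [I, 0].
M = (-1/2)*1 + (-8)*rho(e1) + (5/3)*rho(e2) + (-3/2)*rho(e23), summed entrywise (1 is the identity matrix):
Answer: row 1: [-1/2, -8 - 19*I/6]; row 2: [-8 + I/6, -1/2]


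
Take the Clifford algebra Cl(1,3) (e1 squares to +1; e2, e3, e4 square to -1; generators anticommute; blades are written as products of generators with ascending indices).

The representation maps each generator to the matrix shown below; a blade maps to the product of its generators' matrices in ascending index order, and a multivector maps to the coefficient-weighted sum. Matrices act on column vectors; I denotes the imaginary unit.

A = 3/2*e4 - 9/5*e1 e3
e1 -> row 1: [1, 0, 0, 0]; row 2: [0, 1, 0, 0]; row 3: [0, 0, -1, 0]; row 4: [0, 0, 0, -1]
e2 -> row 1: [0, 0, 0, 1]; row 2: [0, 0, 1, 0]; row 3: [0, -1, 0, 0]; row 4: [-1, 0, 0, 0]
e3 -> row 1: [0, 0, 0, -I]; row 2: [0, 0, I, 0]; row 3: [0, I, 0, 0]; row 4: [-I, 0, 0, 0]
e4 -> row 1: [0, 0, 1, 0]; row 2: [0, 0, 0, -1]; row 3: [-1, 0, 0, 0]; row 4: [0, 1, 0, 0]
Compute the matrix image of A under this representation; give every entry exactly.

Bivector images (products of the table entries): rho(e1 e3) = rho(e1)rho(e3) = row 1: [0, 0, 0, -I]; row 2: [0, 0, I, 0]; row 3: [0, -I, 0, 0]; row 4: [I, 0, 0, 0].
M = (3/2)*rho(e4) + (-9/5)*rho(e1 e3), summed entrywise:
Answer: row 1: [0, 0, 3/2, 9*I/5]; row 2: [0, 0, -9*I/5, -3/2]; row 3: [-3/2, 9*I/5, 0, 0]; row 4: [-9*I/5, 3/2, 0, 0]


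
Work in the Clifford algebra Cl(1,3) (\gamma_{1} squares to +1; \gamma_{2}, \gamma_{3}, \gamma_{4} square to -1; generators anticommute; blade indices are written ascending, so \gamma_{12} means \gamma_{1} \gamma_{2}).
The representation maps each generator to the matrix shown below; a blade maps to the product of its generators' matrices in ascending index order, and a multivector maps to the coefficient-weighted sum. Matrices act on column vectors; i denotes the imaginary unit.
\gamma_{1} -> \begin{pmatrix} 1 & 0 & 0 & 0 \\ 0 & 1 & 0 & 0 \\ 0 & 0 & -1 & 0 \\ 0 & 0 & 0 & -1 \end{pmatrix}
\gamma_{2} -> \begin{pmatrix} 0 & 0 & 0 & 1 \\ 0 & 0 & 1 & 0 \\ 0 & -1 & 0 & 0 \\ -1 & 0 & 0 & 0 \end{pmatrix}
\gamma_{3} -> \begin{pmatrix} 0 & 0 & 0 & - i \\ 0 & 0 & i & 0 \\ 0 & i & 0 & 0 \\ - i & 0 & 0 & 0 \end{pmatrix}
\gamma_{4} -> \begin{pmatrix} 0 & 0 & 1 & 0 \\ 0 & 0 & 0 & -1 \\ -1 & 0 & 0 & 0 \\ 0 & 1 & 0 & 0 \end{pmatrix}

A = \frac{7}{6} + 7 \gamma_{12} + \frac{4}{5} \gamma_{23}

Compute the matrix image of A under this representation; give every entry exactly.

Bivector images (products of the table entries): rho(\gamma_{12}) = rho(\gamma_{1})rho(\gamma_{2}) = \begin{pmatrix} 0 & 0 & 0 & 1 \\ 0 & 0 & 1 & 0 \\ 0 & 1 & 0 & 0 \\ 1 & 0 & 0 & 0 \end{pmatrix}; rho(\gamma_{23}) = rho(\gamma_{2})rho(\gamma_{3}) = \begin{pmatrix} - i & 0 & 0 & 0 \\ 0 & i & 0 & 0 \\ 0 & 0 & - i & 0 \\ 0 & 0 & 0 & i \end{pmatrix}.
M = (\frac{7}{6})*1 + (7)*rho(\gamma_{12}) + (\frac{4}{5})*rho(\gamma_{23}), summed entrywise (1 is the identity matrix):
Answer: \begin{pmatrix} \frac{7}{6} - \frac{4 i}{5} & 0 & 0 & 7 \\ 0 & \frac{7}{6} + \frac{4 i}{5} & 7 & 0 \\ 0 & 7 & \frac{7}{6} - \frac{4 i}{5} & 0 \\ 7 & 0 & 0 & \frac{7}{6} + \frac{4 i}{5} \end{pmatrix}


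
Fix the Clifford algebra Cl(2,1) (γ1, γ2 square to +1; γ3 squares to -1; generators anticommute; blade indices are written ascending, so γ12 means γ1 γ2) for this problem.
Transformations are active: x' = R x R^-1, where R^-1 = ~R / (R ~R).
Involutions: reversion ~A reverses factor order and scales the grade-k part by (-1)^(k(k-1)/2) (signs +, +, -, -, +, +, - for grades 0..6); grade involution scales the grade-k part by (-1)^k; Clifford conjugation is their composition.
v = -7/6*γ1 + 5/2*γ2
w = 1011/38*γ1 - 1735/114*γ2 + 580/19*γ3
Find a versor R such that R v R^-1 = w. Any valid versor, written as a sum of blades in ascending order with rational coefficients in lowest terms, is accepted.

The midline construction: v and w both square to 137/18, so reflecting in their sum 1450/57*γ1 - 725/57*γ2 + 580/19*γ3 exchanges them.
Answer: 1450/57*γ1 - 725/57*γ2 + 580/19*γ3


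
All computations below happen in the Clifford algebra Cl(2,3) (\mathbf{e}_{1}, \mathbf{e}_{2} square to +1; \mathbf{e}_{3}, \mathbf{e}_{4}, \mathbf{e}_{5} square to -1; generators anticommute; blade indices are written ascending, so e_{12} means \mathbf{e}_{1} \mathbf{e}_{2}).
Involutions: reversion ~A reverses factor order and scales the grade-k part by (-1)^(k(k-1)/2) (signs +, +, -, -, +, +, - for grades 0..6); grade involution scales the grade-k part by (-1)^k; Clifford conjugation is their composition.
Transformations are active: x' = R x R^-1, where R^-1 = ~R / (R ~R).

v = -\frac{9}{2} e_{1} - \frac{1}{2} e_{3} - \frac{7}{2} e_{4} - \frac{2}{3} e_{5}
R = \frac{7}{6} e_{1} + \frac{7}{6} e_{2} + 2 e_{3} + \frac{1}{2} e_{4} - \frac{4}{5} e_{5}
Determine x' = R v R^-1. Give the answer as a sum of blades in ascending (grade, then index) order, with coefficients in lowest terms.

~R = \frac{7}{6} e_{1} + \frac{7}{6} e_{2} + 2 e_{3} + \frac{1}{2} e_{4} - \frac{4}{5} e_{5}, and R ~R = -\frac{1951}{900}, so R^-1 = ~R / (-\frac{1951}{900}).
R v = -\frac{91}{30} + \frac{21}{4} e_{12} + \frac{101}{12} e_{13} - \frac{11}{6} e_{14} - \frac{197}{45} e_{15} - \frac{7}{12} e_{23} - \frac{49}{12} e_{24} - \frac{7}{9} e_{25} - \frac{27}{4} e_{34} - \frac{26}{15} e_{35} - \frac{47}{15} e_{45}
Answer: \frac{30299}{3902} e_{1} + \frac{6370}{1951} e_{2} + \frac{23791}{3902} e_{3} + \frac{19117}{3902} e_{4} - \frac{9202}{5853} e_{5}


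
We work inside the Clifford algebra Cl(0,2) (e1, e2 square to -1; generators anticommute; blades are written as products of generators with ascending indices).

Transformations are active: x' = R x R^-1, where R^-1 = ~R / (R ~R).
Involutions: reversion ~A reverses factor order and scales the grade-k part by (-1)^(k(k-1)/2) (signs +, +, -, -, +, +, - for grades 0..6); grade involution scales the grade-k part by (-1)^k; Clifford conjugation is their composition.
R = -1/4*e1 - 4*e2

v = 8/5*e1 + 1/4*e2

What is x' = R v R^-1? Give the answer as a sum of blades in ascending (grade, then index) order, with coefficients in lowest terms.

~R = -1/4*e1 - 4*e2, and R ~R = -257/16, so R^-1 = ~R / (-257/16).
R v = 7/5 + 507/80*e1 e2
Answer: -400/257*e1 + 2299/5140*e2


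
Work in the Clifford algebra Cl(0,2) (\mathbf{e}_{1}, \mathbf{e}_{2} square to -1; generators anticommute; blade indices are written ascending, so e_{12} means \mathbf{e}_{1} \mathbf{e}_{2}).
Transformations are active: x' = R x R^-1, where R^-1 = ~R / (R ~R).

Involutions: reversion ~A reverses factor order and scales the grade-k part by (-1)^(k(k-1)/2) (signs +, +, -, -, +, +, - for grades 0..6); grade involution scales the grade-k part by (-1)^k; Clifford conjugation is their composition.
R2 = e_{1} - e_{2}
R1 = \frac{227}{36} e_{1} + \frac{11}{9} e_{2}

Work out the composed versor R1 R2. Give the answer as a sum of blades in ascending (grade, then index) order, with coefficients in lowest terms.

Distribute over the terms of R1 (each basis-blade product reordered to ascending indices, repeated generators contracted through their squares):
(\frac{227}{36} e_{1}) R2 = -\frac{227}{36} - \frac{227}{36} e_{12}
(\frac{11}{9} e_{2}) R2 = \frac{11}{9} - \frac{11}{9} e_{12}
Summing the partial products and collecting blades:
Answer: -\frac{61}{12} - \frac{271}{36} e_{12}


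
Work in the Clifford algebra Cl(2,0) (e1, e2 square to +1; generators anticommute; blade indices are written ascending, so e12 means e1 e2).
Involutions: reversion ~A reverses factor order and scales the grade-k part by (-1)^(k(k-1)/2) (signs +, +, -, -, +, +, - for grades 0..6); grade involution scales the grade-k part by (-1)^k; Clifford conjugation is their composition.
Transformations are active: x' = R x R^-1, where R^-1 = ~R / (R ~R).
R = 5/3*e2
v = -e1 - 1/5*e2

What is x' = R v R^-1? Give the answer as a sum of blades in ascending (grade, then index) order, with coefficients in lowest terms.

~R = 5/3*e2, and R ~R = 25/9, so R^-1 = ~R / (25/9).
R v = -1/3 + 5/3*e12
Answer: e1 - 1/5*e2


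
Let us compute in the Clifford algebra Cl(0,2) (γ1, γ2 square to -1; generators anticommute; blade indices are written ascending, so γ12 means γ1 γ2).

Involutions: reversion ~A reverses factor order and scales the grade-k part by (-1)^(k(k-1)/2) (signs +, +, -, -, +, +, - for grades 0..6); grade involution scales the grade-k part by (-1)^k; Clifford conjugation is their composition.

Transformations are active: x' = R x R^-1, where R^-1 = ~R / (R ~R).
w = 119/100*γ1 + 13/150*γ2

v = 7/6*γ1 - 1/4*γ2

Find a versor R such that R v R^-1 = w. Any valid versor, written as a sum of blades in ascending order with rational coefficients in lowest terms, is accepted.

A norm check does it: q(v) = q(w) = -205/144, hence R = v + w = 707/300*γ1 - 49/300*γ2 realises the map — parallel part kept, (v - w)/2 negated, v carried to w.
Answer: 707/300*γ1 - 49/300*γ2


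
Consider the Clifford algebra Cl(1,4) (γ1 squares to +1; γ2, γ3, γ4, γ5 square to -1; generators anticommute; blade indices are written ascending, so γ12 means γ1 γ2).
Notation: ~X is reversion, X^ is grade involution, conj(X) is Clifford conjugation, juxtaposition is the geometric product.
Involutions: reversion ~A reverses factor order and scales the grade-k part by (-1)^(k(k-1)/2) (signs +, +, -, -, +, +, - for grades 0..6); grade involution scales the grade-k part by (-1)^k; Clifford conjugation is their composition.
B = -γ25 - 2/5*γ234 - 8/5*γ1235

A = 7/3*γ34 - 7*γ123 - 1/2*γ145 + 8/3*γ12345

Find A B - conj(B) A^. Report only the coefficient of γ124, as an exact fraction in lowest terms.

first term: 14/15*γ2 - 64/15*γ4 - 56/5*γ5 - 14/5*γ14 + 16/15*γ15 - 1/2*γ124 + 8/3*γ134 + 7*γ135 - 4/5*γ234 + 1/5*γ1235 - 56/15*γ1245 - 7/3*γ2345
second term: 14/15*γ2 + 64/15*γ4 - 56/5*γ5 - 14/5*γ14 - 16/15*γ15 + 1/2*γ124 + 8/3*γ134 - 7*γ135 + 4/5*γ234 - 1/5*γ1235 + 56/15*γ1245 + 7/3*γ2345
Answer: -1
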